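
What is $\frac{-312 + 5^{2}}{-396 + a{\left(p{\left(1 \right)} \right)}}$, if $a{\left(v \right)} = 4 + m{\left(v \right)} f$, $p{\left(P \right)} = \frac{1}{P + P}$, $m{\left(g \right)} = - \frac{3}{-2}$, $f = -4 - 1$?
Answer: $\frac{574}{799} \approx 0.7184$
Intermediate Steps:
$f = -5$
$m{\left(g \right)} = \frac{3}{2}$ ($m{\left(g \right)} = \left(-3\right) \left(- \frac{1}{2}\right) = \frac{3}{2}$)
$p{\left(P \right)} = \frac{1}{2 P}$
$a{\left(v \right)} = - \frac{7}{2}$ ($a{\left(v \right)} = 4 + \frac{3}{2} \left(-5\right) = 4 - \frac{15}{2} = - \frac{7}{2}$)
$\frac{-312 + 5^{2}}{-396 + a{\left(p{\left(1 \right)} \right)}} = \frac{-312 + 5^{2}}{-396 - \frac{7}{2}} = \frac{-312 + 25}{- \frac{799}{2}} = \left(-287\right) \left(- \frac{2}{799}\right) = \frac{574}{799}$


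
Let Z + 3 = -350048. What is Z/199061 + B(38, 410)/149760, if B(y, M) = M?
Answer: -5234202275/2981137536 ≈ -1.7558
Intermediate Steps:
Z = -350051 (Z = -3 - 350048 = -350051)
Z/199061 + B(38, 410)/149760 = -350051/199061 + 410/149760 = -350051*1/199061 + 410*(1/149760) = -350051/199061 + 41/14976 = -5234202275/2981137536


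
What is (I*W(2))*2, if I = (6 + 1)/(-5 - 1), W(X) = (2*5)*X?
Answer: -140/3 ≈ -46.667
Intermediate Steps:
W(X) = 10*X
I = -7/6 (I = 7/(-6) = 7*(-⅙) = -7/6 ≈ -1.1667)
(I*W(2))*2 = -35*2/3*2 = -7/6*20*2 = -70/3*2 = -140/3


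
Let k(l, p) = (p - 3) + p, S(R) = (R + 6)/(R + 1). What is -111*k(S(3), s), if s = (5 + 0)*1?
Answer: -777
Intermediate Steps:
S(R) = (6 + R)/(1 + R)
s = 5 (s = 5*1 = 5)
k(l, p) = -3 + 2*p (k(l, p) = (-3 + p) + p = -3 + 2*p)
-111*k(S(3), s) = -111*(-3 + 2*5) = -111*(-3 + 10) = -111*7 = -777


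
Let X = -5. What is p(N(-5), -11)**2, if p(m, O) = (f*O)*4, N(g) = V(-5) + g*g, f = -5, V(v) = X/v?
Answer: 48400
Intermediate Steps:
V(v) = -5/v
N(g) = 1 + g**2 (N(g) = -5/(-5) + g*g = -5*(-1/5) + g**2 = 1 + g**2)
p(m, O) = -20*O (p(m, O) = -5*O*4 = -20*O)
p(N(-5), -11)**2 = (-20*(-11))**2 = 220**2 = 48400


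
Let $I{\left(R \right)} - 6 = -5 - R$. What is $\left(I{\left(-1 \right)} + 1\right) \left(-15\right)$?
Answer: $-45$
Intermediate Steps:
$I{\left(R \right)} = 1 - R$ ($I{\left(R \right)} = 6 - \left(5 + R\right) = 1 - R$)
$\left(I{\left(-1 \right)} + 1\right) \left(-15\right) = \left(\left(1 - -1\right) + 1\right) \left(-15\right) = \left(\left(1 + 1\right) + 1\right) \left(-15\right) = \left(2 + 1\right) \left(-15\right) = 3 \left(-15\right) = -45$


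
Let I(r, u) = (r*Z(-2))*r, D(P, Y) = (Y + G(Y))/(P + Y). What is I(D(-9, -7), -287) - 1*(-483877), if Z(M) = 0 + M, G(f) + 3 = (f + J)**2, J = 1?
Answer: 15483895/32 ≈ 4.8387e+5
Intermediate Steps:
G(f) = -3 + (1 + f)**2 (G(f) = -3 + (f + 1)**2 = -3 + (1 + f)**2)
Z(M) = M
D(P, Y) = (-3 + Y + (1 + Y)**2)/(P + Y) (D(P, Y) = (Y + (-3 + (1 + Y)**2))/(P + Y) = (-3 + Y + (1 + Y)**2)/(P + Y))
I(r, u) = -2*r**2 (I(r, u) = (r*(-2))*r = (-2*r)*r = -2*r**2)
I(D(-9, -7), -287) - 1*(-483877) = -2*(-3 - 7 + (1 - 7)**2)**2/(-9 - 7)**2 - 1*(-483877) = -2*(-3 - 7 + (-6)**2)**2/256 + 483877 = -2*(-3 - 7 + 36)**2/256 + 483877 = -2*(-1/16*26)**2 + 483877 = -2*(-13/8)**2 + 483877 = -2*169/64 + 483877 = -169/32 + 483877 = 15483895/32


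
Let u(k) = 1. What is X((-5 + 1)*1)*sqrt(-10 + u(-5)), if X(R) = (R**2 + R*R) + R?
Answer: 84*I ≈ 84.0*I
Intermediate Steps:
X(R) = R + 2*R**2 (X(R) = (R**2 + R**2) + R = 2*R**2 + R = R + 2*R**2)
X((-5 + 1)*1)*sqrt(-10 + u(-5)) = (((-5 + 1)*1)*(1 + 2*((-5 + 1)*1)))*sqrt(-10 + 1) = ((-4*1)*(1 + 2*(-4*1)))*sqrt(-9) = (-4*(1 + 2*(-4)))*(3*I) = (-4*(1 - 8))*(3*I) = (-4*(-7))*(3*I) = 28*(3*I) = 84*I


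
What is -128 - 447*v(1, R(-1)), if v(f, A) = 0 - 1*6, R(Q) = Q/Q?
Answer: 2554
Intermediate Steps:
R(Q) = 1
v(f, A) = -6 (v(f, A) = 0 - 6 = -6)
-128 - 447*v(1, R(-1)) = -128 - 447*(-6) = -128 + 2682 = 2554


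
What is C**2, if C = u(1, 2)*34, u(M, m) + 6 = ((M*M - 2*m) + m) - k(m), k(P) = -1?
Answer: 41616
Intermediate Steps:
u(M, m) = -5 + M**2 - m (u(M, m) = -6 + (((M*M - 2*m) + m) - 1*(-1)) = -6 + (((M**2 - 2*m) + m) + 1) = -6 + ((M**2 - m) + 1) = -6 + (1 + M**2 - m) = -5 + M**2 - m)
C = -204 (C = (-5 + 1**2 - 1*2)*34 = (-5 + 1 - 2)*34 = -6*34 = -204)
C**2 = (-204)**2 = 41616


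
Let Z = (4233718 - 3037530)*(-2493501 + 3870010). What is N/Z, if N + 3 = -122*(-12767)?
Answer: 1557571/1646563547692 ≈ 9.4595e-7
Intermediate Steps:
N = 1557571 (N = -3 - 122*(-12767) = -3 + 1557574 = 1557571)
Z = 1646563547692 (Z = 1196188*1376509 = 1646563547692)
N/Z = 1557571/1646563547692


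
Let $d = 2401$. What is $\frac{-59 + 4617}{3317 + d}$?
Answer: $\frac{2279}{2859} \approx 0.79713$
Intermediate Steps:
$\frac{-59 + 4617}{3317 + d} = \frac{-59 + 4617}{3317 + 2401} = \frac{4558}{5718} = 4558 \cdot \frac{1}{5718} = \frac{2279}{2859}$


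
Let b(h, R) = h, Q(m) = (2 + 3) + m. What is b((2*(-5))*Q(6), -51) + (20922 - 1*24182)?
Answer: -3370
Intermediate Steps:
Q(m) = 5 + m
b((2*(-5))*Q(6), -51) + (20922 - 1*24182) = (2*(-5))*(5 + 6) + (20922 - 1*24182) = -10*11 + (20922 - 24182) = -110 - 3260 = -3370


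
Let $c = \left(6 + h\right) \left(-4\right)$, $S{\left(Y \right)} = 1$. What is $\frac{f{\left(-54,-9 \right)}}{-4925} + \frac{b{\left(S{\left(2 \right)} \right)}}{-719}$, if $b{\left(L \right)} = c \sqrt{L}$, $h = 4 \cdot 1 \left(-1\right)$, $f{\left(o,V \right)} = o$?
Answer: $\frac{78226}{3541075} \approx 0.022091$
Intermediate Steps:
$h = -4$ ($h = 4 \left(-1\right) = -4$)
$c = -8$ ($c = \left(6 - 4\right) \left(-4\right) = 2 \left(-4\right) = -8$)
$b{\left(L \right)} = - 8 \sqrt{L}$
$\frac{f{\left(-54,-9 \right)}}{-4925} + \frac{b{\left(S{\left(2 \right)} \right)}}{-719} = - \frac{54}{-4925} + \frac{\left(-8\right) \sqrt{1}}{-719} = \left(-54\right) \left(- \frac{1}{4925}\right) + \left(-8\right) 1 \left(- \frac{1}{719}\right) = \frac{54}{4925} - - \frac{8}{719} = \frac{54}{4925} + \frac{8}{719} = \frac{78226}{3541075}$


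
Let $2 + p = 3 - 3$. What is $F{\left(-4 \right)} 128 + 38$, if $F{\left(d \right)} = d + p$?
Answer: $-730$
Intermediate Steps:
$p = -2$ ($p = -2 + \left(3 - 3\right) = -2 + 0 = -2$)
$F{\left(d \right)} = -2 + d$ ($F{\left(d \right)} = d - 2 = -2 + d$)
$F{\left(-4 \right)} 128 + 38 = \left(-2 - 4\right) 128 + 38 = \left(-6\right) 128 + 38 = -768 + 38 = -730$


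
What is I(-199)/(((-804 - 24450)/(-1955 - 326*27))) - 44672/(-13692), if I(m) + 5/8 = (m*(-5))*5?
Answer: 163061820569/76839504 ≈ 2122.1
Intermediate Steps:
I(m) = -5/8 - 25*m (I(m) = -5/8 + (m*(-5))*5 = -5/8 - 5*m*5 = -5/8 - 25*m)
I(-199)/(((-804 - 24450)/(-1955 - 326*27))) - 44672/(-13692) = (-5/8 - 25*(-199))/(((-804 - 24450)/(-1955 - 326*27))) - 44672/(-13692) = (-5/8 + 4975)/((-25254/(-1955 - 8802))) - 44672*(-1/13692) = 39795/(8*((-25254/(-10757)))) + 11168/3423 = 39795/(8*((-25254*(-1/10757)))) + 11168/3423 = 39795/(8*(25254/10757)) + 11168/3423 = (39795/8)*(10757/25254) + 11168/3423 = 142691605/67344 + 11168/3423 = 163061820569/76839504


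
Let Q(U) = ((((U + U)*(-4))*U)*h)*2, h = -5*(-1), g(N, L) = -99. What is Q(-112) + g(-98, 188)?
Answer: -1003619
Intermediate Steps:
h = 5
Q(U) = -80*U² (Q(U) = ((((U + U)*(-4))*U)*5)*2 = ((((2*U)*(-4))*U)*5)*2 = (((-8*U)*U)*5)*2 = (-8*U²*5)*2 = -40*U²*2 = -80*U²)
Q(-112) + g(-98, 188) = -80*(-112)² - 99 = -80*12544 - 99 = -1003520 - 99 = -1003619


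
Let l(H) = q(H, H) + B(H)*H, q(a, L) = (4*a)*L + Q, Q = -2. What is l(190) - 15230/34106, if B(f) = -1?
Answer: 2459171409/17053 ≈ 1.4421e+5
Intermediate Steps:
q(a, L) = -2 + 4*L*a (q(a, L) = (4*a)*L - 2 = 4*L*a - 2 = -2 + 4*L*a)
l(H) = -2 - H + 4*H² (l(H) = (-2 + 4*H*H) - H = (-2 + 4*H²) - H = -2 - H + 4*H²)
l(190) - 15230/34106 = (-2 - 1*190 + 4*190²) - 15230/34106 = (-2 - 190 + 4*36100) - 15230/34106 = (-2 - 190 + 144400) - 1*7615/17053 = 144208 - 7615/17053 = 2459171409/17053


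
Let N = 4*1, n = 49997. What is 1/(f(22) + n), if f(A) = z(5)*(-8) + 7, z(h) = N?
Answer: 1/49972 ≈ 2.0011e-5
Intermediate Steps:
N = 4
z(h) = 4
f(A) = -25 (f(A) = 4*(-8) + 7 = -32 + 7 = -25)
1/(f(22) + n) = 1/(-25 + 49997) = 1/49972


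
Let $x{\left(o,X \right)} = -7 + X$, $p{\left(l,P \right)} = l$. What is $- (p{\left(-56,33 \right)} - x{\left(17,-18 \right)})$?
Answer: $31$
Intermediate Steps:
$- (p{\left(-56,33 \right)} - x{\left(17,-18 \right)}) = - (-56 - \left(-7 - 18\right)) = - (-56 - -25) = - (-56 + 25) = \left(-1\right) \left(-31\right) = 31$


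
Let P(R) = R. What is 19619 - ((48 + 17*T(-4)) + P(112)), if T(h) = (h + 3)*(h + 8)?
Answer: 19527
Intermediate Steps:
T(h) = (3 + h)*(8 + h)
19619 - ((48 + 17*T(-4)) + P(112)) = 19619 - ((48 + 17*(24 + (-4)**2 + 11*(-4))) + 112) = 19619 - ((48 + 17*(24 + 16 - 44)) + 112) = 19619 - ((48 + 17*(-4)) + 112) = 19619 - ((48 - 68) + 112) = 19619 - (-20 + 112) = 19619 - 1*92 = 19619 - 92 = 19527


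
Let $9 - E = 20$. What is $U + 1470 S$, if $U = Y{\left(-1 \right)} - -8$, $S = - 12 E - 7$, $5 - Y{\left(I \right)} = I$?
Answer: $183764$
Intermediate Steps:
$E = -11$ ($E = 9 - 20 = -11$)
$Y{\left(I \right)} = 5 - I$
$S = 125$ ($S = \left(-12\right) \left(-11\right) - 7 = 132 - 7 = 125$)
$U = 14$ ($U = \left(5 - -1\right) - -8 = \left(5 + 1\right) + 8 = 6 + 8 = 14$)
$U + 1470 S = 14 + 1470 \cdot 125 = 14 + 183750 = 183764$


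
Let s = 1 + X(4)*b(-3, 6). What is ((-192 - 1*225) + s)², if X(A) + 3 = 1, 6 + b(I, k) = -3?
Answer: 158404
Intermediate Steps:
b(I, k) = -9 (b(I, k) = -6 - 3 = -9)
X(A) = -2 (X(A) = -3 + 1 = -2)
s = 19 (s = 1 - 2*(-9) = 1 + 18 = 19)
((-192 - 1*225) + s)² = ((-192 - 1*225) + 19)² = ((-192 - 225) + 19)² = (-417 + 19)² = (-398)² = 158404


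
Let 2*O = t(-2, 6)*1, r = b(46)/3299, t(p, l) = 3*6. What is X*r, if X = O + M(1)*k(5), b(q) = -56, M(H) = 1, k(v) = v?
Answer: -784/3299 ≈ -0.23765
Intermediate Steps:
t(p, l) = 18
r = -56/3299 ≈ -0.016975
O = 9 (O = (18*1)/2 = (1/2)*18 = 9)
X = 14 (X = 9 + 1*5 = 9 + 5 = 14)
X*r = 14*(-56/3299) = -784/3299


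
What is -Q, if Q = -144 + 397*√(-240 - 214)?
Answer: 144 - 397*I*√454 ≈ 144.0 - 8459.0*I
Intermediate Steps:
Q = -144 + 397*I*√454 (Q = -144 + 397*√(-454) = -144 + 397*(I*√454) = -144 + 397*I*√454 ≈ -144.0 + 8459.0*I)
-Q = -(-144 + 397*I*√454) = 144 - 397*I*√454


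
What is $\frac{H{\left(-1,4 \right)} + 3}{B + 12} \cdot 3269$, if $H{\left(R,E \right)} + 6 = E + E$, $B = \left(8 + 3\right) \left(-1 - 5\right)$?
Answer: $- \frac{16345}{54} \approx -302.69$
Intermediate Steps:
$B = -66$ ($B = 11 \left(-6\right) = -66$)
$H{\left(R,E \right)} = -6 + 2 E$ ($H{\left(R,E \right)} = -6 + \left(E + E\right) = -6 + 2 E$)
$\frac{H{\left(-1,4 \right)} + 3}{B + 12} \cdot 3269 = \frac{\left(-6 + 2 \cdot 4\right) + 3}{-66 + 12} \cdot 3269 = \frac{\left(-6 + 8\right) + 3}{-54} \cdot 3269 = \left(2 + 3\right) \left(- \frac{1}{54}\right) 3269 = 5 \left(- \frac{1}{54}\right) 3269 = \left(- \frac{5}{54}\right) 3269 = - \frac{16345}{54}$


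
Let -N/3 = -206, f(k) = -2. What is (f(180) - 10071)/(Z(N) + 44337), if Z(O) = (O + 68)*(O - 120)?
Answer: -10073/385965 ≈ -0.026098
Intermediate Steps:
N = 618 (N = -3*(-206) = 618)
Z(O) = (-120 + O)*(68 + O) (Z(O) = (68 + O)*(-120 + O) = (-120 + O)*(68 + O))
(f(180) - 10071)/(Z(N) + 44337) = (-2 - 10071)/((-8160 + 618² - 52*618) + 44337) = -10073/((-8160 + 381924 - 32136) + 44337) = -10073/(341628 + 44337) = -10073/385965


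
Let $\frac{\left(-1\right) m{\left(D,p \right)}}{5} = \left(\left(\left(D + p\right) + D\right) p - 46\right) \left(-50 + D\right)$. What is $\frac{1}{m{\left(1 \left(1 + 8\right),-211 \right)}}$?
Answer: $\frac{1}{8338785} \approx 1.1992 \cdot 10^{-7}$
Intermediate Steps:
$m{\left(D,p \right)} = - 5 \left(-50 + D\right) \left(-46 + p \left(p + 2 D\right)\right)$ ($m{\left(D,p \right)} = - 5 \left(\left(\left(D + p\right) + D\right) p - 46\right) \left(-50 + D\right) = - 5 \left(\left(p + 2 D\right) p - 46\right) \left(-50 + D\right) = - 5 \left(p \left(p + 2 D\right) - 46\right) \left(-50 + D\right) = - 5 \left(-46 + p \left(p + 2 D\right)\right) \left(-50 + D\right) = - 5 \left(-50 + D\right) \left(-46 + p \left(p + 2 D\right)\right)$)
$\frac{1}{m{\left(1 \left(1 + 8\right),-211 \right)}} = \frac{1}{-11500 + 230 \cdot 1 \left(1 + 8\right) + 250 \left(-211\right)^{2} - - 2110 \left(1 \left(1 + 8\right)\right)^{2} - 5 \cdot 1 \left(1 + 8\right) \left(-211\right)^{2} + 500 \cdot 1 \left(1 + 8\right) \left(-211\right)} = \frac{1}{-11500 + 230 \cdot 1 \cdot 9 + 250 \cdot 44521 - - 2110 \left(1 \cdot 9\right)^{2} - 5 \cdot 1 \cdot 9 \cdot 44521 + 500 \cdot 1 \cdot 9 \left(-211\right)} = \frac{1}{-11500 + 230 \cdot 9 + 11130250 - - 2110 \cdot 9^{2} - 45 \cdot 44521 + 500 \cdot 9 \left(-211\right)} = \frac{1}{-11500 + 2070 + 11130250 - \left(-2110\right) 81 - 2003445 - 949500} = \frac{1}{-11500 + 2070 + 11130250 + 170910 - 2003445 - 949500} = \frac{1}{8338785}$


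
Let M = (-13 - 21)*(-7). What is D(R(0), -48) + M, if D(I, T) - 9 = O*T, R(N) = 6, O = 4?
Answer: 55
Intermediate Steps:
M = 238 (M = -34*(-7) = 238)
D(I, T) = 9 + 4*T
D(R(0), -48) + M = (9 + 4*(-48)) + 238 = (9 - 192) + 238 = -183 + 238 = 55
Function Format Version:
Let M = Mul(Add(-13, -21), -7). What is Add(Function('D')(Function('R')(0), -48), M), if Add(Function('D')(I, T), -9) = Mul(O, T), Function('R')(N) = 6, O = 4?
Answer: 55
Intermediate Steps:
M = 238 (M = Mul(-34, -7) = 238)
Function('D')(I, T) = Add(9, Mul(4, T))
Add(Function('D')(Function('R')(0), -48), M) = Add(Add(9, Mul(4, -48)), 238) = Add(Add(9, -192), 238) = Add(-183, 238) = 55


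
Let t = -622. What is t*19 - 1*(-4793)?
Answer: -7025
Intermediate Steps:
t*19 - 1*(-4793) = -622*19 - 1*(-4793) = -11818 + 4793 = -7025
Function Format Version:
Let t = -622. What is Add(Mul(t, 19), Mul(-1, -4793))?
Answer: -7025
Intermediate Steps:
Add(Mul(t, 19), Mul(-1, -4793)) = Add(Mul(-622, 19), Mul(-1, -4793)) = Add(-11818, 4793) = -7025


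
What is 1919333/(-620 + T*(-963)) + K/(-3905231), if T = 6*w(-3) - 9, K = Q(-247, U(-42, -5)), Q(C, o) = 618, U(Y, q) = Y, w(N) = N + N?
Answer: 7495412333053/166811942165 ≈ 44.933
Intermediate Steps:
w(N) = 2*N
K = 618
T = -45 (T = 6*(2*(-3)) - 9 = 6*(-6) - 9 = -36 - 9 = -45)
1919333/(-620 + T*(-963)) + K/(-3905231) = 1919333/(-620 - 45*(-963)) + 618/(-3905231) = 1919333/(-620 + 43335) + 618*(-1/3905231) = 1919333/42715 - 618/3905231 = 7495412333053/166811942165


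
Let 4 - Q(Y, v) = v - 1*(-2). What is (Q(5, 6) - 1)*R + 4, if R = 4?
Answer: -16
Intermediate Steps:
Q(Y, v) = 2 - v (Q(Y, v) = 4 - (v - 1*(-2)) = 4 - (v + 2) = 4 - (2 + v) = 4 + (-2 - v) = 2 - v)
(Q(5, 6) - 1)*R + 4 = ((2 - 1*6) - 1)*4 + 4 = ((2 - 6) - 1)*4 + 4 = (-4 - 1)*4 + 4 = -5*4 + 4 = -20 + 4 = -16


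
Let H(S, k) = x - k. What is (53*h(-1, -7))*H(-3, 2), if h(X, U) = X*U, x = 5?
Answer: 1113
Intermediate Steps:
H(S, k) = 5 - k
h(X, U) = U*X
(53*h(-1, -7))*H(-3, 2) = (53*(-7*(-1)))*(5 - 1*2) = (53*7)*(5 - 2) = 371*3 = 1113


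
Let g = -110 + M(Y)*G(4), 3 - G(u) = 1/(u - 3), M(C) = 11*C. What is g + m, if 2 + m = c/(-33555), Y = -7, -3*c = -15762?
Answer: -8930884/33555 ≈ -266.16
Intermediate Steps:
c = 5254 (c = -1/3*(-15762) = 5254)
m = -72364/33555 (m = -2 + 5254/(-33555) = -2 + 5254*(-1/33555) = -2 - 5254/33555 = -72364/33555 ≈ -2.1566)
G(u) = 3 - 1/(-3 + u) (G(u) = 3 - 1/(u - 3) = 3 - 1/(-3 + u))
g = -264 (g = -110 + (11*(-7))*((-10 + 3*4)/(-3 + 4)) = -110 - 77*(-10 + 12)/1 = -110 - 77*2 = -110 - 154 = -264)
g + m = -264 - 72364/33555 = -8930884/33555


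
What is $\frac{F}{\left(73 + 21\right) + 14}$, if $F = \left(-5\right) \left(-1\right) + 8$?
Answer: $\frac{13}{108} \approx 0.12037$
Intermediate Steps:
$F = 13$ ($F = 5 + 8 = 13$)
$\frac{F}{\left(73 + 21\right) + 14} = \frac{13}{\left(73 + 21\right) + 14} = \frac{13}{94 + 14} = \frac{13}{108}$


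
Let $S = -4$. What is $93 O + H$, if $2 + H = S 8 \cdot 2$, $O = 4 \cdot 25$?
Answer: $9234$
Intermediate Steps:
$O = 100$
$H = -66$ ($H = -2 + \left(-4\right) 8 \cdot 2 = -2 - 64 = -66$)
$93 O + H = 93 \cdot 100 - 66 = 9300 - 66 = 9234$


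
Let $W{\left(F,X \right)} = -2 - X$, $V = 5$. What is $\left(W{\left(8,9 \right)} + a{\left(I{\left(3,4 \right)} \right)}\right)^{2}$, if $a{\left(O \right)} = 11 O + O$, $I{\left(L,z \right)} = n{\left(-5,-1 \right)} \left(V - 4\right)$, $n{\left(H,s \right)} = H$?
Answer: $5041$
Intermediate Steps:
$I{\left(L,z \right)} = -5$ ($I{\left(L,z \right)} = - 5 \left(5 - 4\right) = \left(-5\right) 1 = -5$)
$a{\left(O \right)} = 12 O$
$\left(W{\left(8,9 \right)} + a{\left(I{\left(3,4 \right)} \right)}\right)^{2} = \left(\left(-2 - 9\right) + 12 \left(-5\right)\right)^{2} = \left(\left(-2 - 9\right) - 60\right)^{2} = \left(-11 - 60\right)^{2} = \left(-71\right)^{2} = 5041$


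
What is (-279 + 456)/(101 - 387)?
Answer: -177/286 ≈ -0.61888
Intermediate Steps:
(-279 + 456)/(101 - 387) = 177/(-286) = 177*(-1/286) = -177/286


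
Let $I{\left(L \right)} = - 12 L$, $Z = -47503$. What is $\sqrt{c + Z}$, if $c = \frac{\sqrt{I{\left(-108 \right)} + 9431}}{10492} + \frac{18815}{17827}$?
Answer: $\frac{\sqrt{-415455478339283673512 + 833594459767 \sqrt{10727}}}{93520442} \approx 217.95 i$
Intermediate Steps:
$c = \frac{18815}{17827} + \frac{\sqrt{10727}}{10492}$ ($c = \frac{\sqrt{\left(-12\right) \left(-108\right) + 9431}}{10492} + \frac{18815}{17827} = \sqrt{1296 + 9431} \cdot \frac{1}{10492} + 18815 \cdot \frac{1}{17827} = \sqrt{10727} \cdot \frac{1}{10492} + \frac{18815}{17827} = \frac{\sqrt{10727}}{10492} + \frac{18815}{17827} = \frac{18815}{17827} + \frac{\sqrt{10727}}{10492} \approx 1.0653$)
$\sqrt{c + Z} = \sqrt{\left(\frac{18815}{17827} + \frac{\sqrt{10727}}{10492}\right) - 47503} = \sqrt{- \frac{846817166}{17827} + \frac{\sqrt{10727}}{10492}}$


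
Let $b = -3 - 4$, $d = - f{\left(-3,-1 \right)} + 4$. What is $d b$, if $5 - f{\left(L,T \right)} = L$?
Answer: $28$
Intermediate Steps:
$f{\left(L,T \right)} = 5 - L$
$d = -4$ ($d = - (5 - -3) + 4 = - (5 + 3) + 4 = \left(-1\right) 8 + 4 = -8 + 4 = -4$)
$b = -7$
$d b = \left(-4\right) \left(-7\right) = 28$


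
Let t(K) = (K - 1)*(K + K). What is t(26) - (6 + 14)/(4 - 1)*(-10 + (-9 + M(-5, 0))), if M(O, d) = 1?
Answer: 1420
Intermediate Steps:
t(K) = 2*K*(-1 + K) (t(K) = (-1 + K)*(2*K) = 2*K*(-1 + K))
t(26) - (6 + 14)/(4 - 1)*(-10 + (-9 + M(-5, 0))) = 2*26*(-1 + 26) - (6 + 14)/(4 - 1)*(-10 + (-9 + 1)) = 2*26*25 - 20/3*(-10 - 8) = 1300 - 20*(1/3)*(-18) = 1300 - 20*(-18)/3 = 1300 - 1*(-120) = 1300 + 120 = 1420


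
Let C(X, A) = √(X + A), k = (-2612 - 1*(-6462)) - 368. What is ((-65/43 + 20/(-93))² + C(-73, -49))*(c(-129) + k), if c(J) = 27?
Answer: 167305698725/15992001 + 3509*I*√122 ≈ 10462.0 + 38758.0*I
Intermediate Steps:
k = 3482 (k = (-2612 + 6462) - 368 = 3850 - 368 = 3482)
C(X, A) = √(A + X)
((-65/43 + 20/(-93))² + C(-73, -49))*(c(-129) + k) = ((-65/43 + 20/(-93))² + √(-49 - 73))*(27 + 3482) = ((-65*1/43 + 20*(-1/93))² + √(-122))*3509 = ((-65/43 - 20/93)² + I*√122)*3509 = ((-6905/3999)² + I*√122)*3509 = (47679025/15992001 + I*√122)*3509 = 167305698725/15992001 + 3509*I*√122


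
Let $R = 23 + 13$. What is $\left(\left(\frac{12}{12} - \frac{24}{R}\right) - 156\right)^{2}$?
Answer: $\frac{218089}{9} \approx 24232.0$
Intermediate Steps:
$R = 36$
$\left(\left(\frac{12}{12} - \frac{24}{R}\right) - 156\right)^{2} = \left(\left(\frac{12}{12} - \frac{24}{36}\right) - 156\right)^{2} = \left(\left(12 \cdot \frac{1}{12} - \frac{2}{3}\right) - 156\right)^{2} = \left(\left(1 - \frac{2}{3}\right) - 156\right)^{2} = \left(\frac{1}{3} - 156\right)^{2} = \left(- \frac{467}{3}\right)^{2} = \frac{218089}{9}$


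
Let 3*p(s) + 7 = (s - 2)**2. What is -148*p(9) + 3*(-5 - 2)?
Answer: -2093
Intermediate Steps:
p(s) = -7/3 + (-2 + s)**2/3 (p(s) = -7/3 + (s - 2)**2/3 = -7/3 + (-2 + s)**2/3)
-148*p(9) + 3*(-5 - 2) = -148*(-7/3 + (-2 + 9)**2/3) + 3*(-5 - 2) = -148*(-7/3 + (1/3)*7**2) + 3*(-7) = -148*(-7/3 + (1/3)*49) - 21 = -148*(-7/3 + 49/3) - 21 = -148*14 - 21 = -2072 - 21 = -2093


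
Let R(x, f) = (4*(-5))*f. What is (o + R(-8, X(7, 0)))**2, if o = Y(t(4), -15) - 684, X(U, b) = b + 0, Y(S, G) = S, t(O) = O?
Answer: 462400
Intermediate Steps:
X(U, b) = b
R(x, f) = -20*f
o = -680 (o = 4 - 684 = -680)
(o + R(-8, X(7, 0)))**2 = (-680 - 20*0)**2 = (-680 + 0)**2 = (-680)**2 = 462400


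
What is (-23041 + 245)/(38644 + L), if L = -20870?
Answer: -11398/8887 ≈ -1.2825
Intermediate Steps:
(-23041 + 245)/(38644 + L) = (-23041 + 245)/(38644 - 20870) = -22796/17774 = -22796*1/17774 = -11398/8887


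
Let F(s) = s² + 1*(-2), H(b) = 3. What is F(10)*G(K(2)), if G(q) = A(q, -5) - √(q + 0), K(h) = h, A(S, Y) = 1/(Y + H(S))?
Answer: -49 - 98*√2 ≈ -187.59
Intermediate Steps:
A(S, Y) = 1/(3 + Y) (A(S, Y) = 1/(Y + 3) = 1/(3 + Y))
F(s) = -2 + s² (F(s) = s² - 2 = -2 + s²)
G(q) = -½ - √q (G(q) = 1/(3 - 5) - √(q + 0) = 1/(-2) - √q = -½ - √q)
F(10)*G(K(2)) = (-2 + 10²)*(-½ - √2) = (-2 + 100)*(-½ - √2) = 98*(-½ - √2) = -49 - 98*√2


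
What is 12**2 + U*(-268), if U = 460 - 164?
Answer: -79184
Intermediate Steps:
U = 296
12**2 + U*(-268) = 12**2 + 296*(-268) = 144 - 79328 = -79184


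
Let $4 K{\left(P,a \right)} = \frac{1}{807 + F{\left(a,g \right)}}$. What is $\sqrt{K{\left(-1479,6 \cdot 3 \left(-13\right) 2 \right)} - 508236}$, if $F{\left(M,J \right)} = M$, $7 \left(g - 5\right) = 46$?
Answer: $\frac{i \sqrt{233627957085}}{678} \approx 712.91 i$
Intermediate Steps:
$g = \frac{81}{7}$ ($g = 5 + \frac{1}{7} \cdot 46 = 5 + \frac{46}{7} = \frac{81}{7} \approx 11.571$)
$K{\left(P,a \right)} = \frac{1}{4 \left(807 + a\right)}$
$\sqrt{K{\left(-1479,6 \cdot 3 \left(-13\right) 2 \right)} - 508236} = \sqrt{\frac{1}{4 \left(807 + 6 \cdot 3 \left(-13\right) 2\right)} - 508236} = \sqrt{\frac{1}{4 \left(807 + 18 \left(-13\right) 2\right)} - 508236} = \sqrt{\frac{1}{4 \left(807 - 468\right)} - 508236} = \sqrt{\frac{1}{4 \cdot 339} - 508236} = \sqrt{\frac{1}{4} \cdot \frac{1}{339} - 508236} = \sqrt{\frac{1}{1356} - 508236} = \sqrt{- \frac{689168015}{1356}} = \frac{i \sqrt{233627957085}}{678}$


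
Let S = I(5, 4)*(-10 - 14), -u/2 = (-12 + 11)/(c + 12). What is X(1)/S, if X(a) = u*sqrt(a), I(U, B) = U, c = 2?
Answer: -1/840 ≈ -0.0011905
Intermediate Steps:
u = 1/7 (u = -2*(-12 + 11)/(2 + 12) = -(-2)/14 = -2*(-1/14) = 1/7 ≈ 0.14286)
S = -120 (S = 5*(-10 - 14) = 5*(-24) = -120)
X(a) = sqrt(a)/7
X(1)/S = (sqrt(1)/7)/(-120) = ((1/7)*1)*(-1/120) = (1/7)*(-1/120) = -1/840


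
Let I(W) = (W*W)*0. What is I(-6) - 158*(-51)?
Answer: 8058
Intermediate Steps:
I(W) = 0 (I(W) = W²*0 = 0)
I(-6) - 158*(-51) = 0 - 158*(-51) = 0 + 8058 = 8058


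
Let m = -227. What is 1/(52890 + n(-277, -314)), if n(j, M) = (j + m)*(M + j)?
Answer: 1/350754 ≈ 2.8510e-6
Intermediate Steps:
n(j, M) = (-227 + j)*(M + j) (n(j, M) = (j - 227)*(M + j) = (-227 + j)*(M + j))
1/(52890 + n(-277, -314)) = 1/(52890 + ((-277)² - 227*(-314) - 227*(-277) - 314*(-277))) = 1/(52890 + (76729 + 71278 + 62879 + 86978)) = 1/(52890 + 297864) = 1/350754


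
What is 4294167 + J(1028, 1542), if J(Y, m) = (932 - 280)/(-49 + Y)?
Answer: 4203990145/979 ≈ 4.2942e+6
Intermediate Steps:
J(Y, m) = 652/(-49 + Y)
4294167 + J(1028, 1542) = 4294167 + 652/(-49 + 1028) = 4294167 + 652/979 = 4203990145/979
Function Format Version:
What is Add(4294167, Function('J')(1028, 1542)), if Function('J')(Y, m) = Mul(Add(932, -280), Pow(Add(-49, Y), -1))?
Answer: Rational(4203990145, 979) ≈ 4.2942e+6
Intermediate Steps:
Function('J')(Y, m) = Mul(652, Pow(Add(-49, Y), -1))
Add(4294167, Function('J')(1028, 1542)) = Add(4294167, Mul(652, Pow(Add(-49, 1028), -1))) = Add(4294167, Mul(652, Pow(979, -1))) = Add(4294167, Mul(652, Rational(1, 979))) = Add(4294167, Rational(652, 979)) = Rational(4203990145, 979)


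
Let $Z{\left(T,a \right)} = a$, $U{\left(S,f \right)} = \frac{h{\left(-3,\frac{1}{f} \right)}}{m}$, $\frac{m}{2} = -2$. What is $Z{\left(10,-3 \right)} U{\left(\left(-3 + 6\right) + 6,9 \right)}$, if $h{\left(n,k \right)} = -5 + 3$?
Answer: $- \frac{3}{2} \approx -1.5$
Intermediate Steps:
$h{\left(n,k \right)} = -2$
$m = -4$ ($m = 2 \left(-2\right) = -4$)
$U{\left(S,f \right)} = \frac{1}{2}$ ($U{\left(S,f \right)} = - \frac{2}{-4} = \left(-2\right) \left(- \frac{1}{4}\right) = \frac{1}{2}$)
$Z{\left(10,-3 \right)} U{\left(\left(-3 + 6\right) + 6,9 \right)} = \left(-3\right) \frac{1}{2} = - \frac{3}{2}$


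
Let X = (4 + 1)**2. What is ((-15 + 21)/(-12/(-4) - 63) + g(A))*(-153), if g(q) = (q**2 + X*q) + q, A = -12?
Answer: 257193/10 ≈ 25719.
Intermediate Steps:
X = 25 (X = 5**2 = 25)
g(q) = q**2 + 26*q (g(q) = (q**2 + 25*q) + q = q**2 + 26*q)
((-15 + 21)/(-12/(-4) - 63) + g(A))*(-153) = ((-15 + 21)/(-12/(-4) - 63) - 12*(26 - 12))*(-153) = (6/(-12*(-1/4) - 63) - 12*14)*(-153) = (6/(3 - 63) - 168)*(-153) = (6/(-60) - 168)*(-153) = (6*(-1/60) - 168)*(-153) = (-1/10 - 168)*(-153) = -1681/10*(-153) = 257193/10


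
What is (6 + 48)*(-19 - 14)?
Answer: -1782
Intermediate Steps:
(6 + 48)*(-19 - 14) = 54*(-33) = -1782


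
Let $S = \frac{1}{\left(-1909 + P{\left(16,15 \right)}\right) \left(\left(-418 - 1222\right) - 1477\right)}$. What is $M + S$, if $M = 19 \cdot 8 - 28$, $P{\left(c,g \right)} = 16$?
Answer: $\frac{731659645}{5900481} \approx 124.0$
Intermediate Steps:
$S = \frac{1}{5900481}$ ($S = \frac{1}{\left(-1909 + 16\right) \left(\left(-418 - 1222\right) - 1477\right)} = \frac{1}{\left(-1893\right) \left(-1640 - 1477\right)} = \frac{1}{\left(-1893\right) \left(-3117\right)} = \frac{1}{5900481} \approx 1.6948 \cdot 10^{-7}$)
$M = 124$ ($M = 152 - 28 = 124$)
$M + S = 124 + \frac{1}{5900481} = \frac{731659645}{5900481}$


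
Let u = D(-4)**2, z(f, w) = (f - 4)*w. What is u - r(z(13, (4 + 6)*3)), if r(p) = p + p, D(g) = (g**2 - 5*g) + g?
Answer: 484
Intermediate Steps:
D(g) = g**2 - 4*g
z(f, w) = w*(-4 + f) (z(f, w) = (-4 + f)*w = w*(-4 + f))
r(p) = 2*p
u = 1024 (u = (-4*(-4 - 4))**2 = (-4*(-8))**2 = 32**2 = 1024)
u - r(z(13, (4 + 6)*3)) = 1024 - 2*((4 + 6)*3)*(-4 + 13) = 1024 - 2*(10*3)*9 = 1024 - 2*30*9 = 1024 - 2*270 = 1024 - 1*540 = 1024 - 540 = 484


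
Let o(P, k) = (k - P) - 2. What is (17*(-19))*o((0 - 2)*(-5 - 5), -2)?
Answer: 7752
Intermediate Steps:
o(P, k) = -2 + k - P
(17*(-19))*o((0 - 2)*(-5 - 5), -2) = (17*(-19))*(-2 - 2 - (0 - 2)*(-5 - 5)) = -323*(-2 - 2 - (-2)*(-10)) = -323*(-2 - 2 - 1*20) = -323*(-2 - 2 - 20) = -323*(-24) = 7752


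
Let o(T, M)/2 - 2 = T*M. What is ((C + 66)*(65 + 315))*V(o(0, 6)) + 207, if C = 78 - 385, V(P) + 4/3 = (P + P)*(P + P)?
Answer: -17216419/3 ≈ -5.7388e+6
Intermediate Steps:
o(T, M) = 4 + 2*M*T (o(T, M) = 4 + 2*(T*M) = 4 + 2*(M*T) = 4 + 2*M*T)
V(P) = -4/3 + 4*P² (V(P) = -4/3 + (P + P)*(P + P) = -4/3 + (2*P)*(2*P) = -4/3 + 4*P²)
C = -307
((C + 66)*(65 + 315))*V(o(0, 6)) + 207 = ((-307 + 66)*(65 + 315))*(-4/3 + 4*(4 + 2*6*0)²) + 207 = (-241*380)*(-4/3 + 4*(4 + 0)²) + 207 = -91580*(-4/3 + 4*4²) + 207 = -91580*(-4/3 + 4*16) + 207 = -91580*(-4/3 + 64) + 207 = -91580*188/3 + 207 = -17217040/3 + 207 = -17216419/3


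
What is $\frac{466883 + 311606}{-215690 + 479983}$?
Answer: $\frac{778489}{264293} \approx 2.9456$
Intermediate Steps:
$\frac{466883 + 311606}{-215690 + 479983} = \frac{778489}{264293}$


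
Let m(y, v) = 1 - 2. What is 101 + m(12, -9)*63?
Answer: 38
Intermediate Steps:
m(y, v) = -1
101 + m(12, -9)*63 = 101 - 1*63 = 101 - 63 = 38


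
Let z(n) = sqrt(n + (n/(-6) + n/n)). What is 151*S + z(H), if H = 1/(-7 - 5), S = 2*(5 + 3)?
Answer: 2416 + sqrt(134)/12 ≈ 2417.0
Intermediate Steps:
S = 16 (S = 2*8 = 16)
H = -1/12 (H = 1/(-12) = -1/12 ≈ -0.083333)
z(n) = sqrt(1 + 5*n/6) (z(n) = sqrt(n + (n*(-1/6) + 1)) = sqrt(n + (-n/6 + 1)) = sqrt(n + (1 - n/6)) = sqrt(1 + 5*n/6))
151*S + z(H) = 151*16 + sqrt(36 + 30*(-1/12))/6 = 2416 + sqrt(36 - 5/2)/6 = 2416 + sqrt(67/2)/6 = 2416 + (sqrt(134)/2)/6 = 2416 + sqrt(134)/12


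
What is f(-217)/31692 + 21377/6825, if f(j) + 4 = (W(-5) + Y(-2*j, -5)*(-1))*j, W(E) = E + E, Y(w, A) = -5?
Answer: 76095301/24033100 ≈ 3.1663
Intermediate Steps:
W(E) = 2*E
f(j) = -4 - 5*j (f(j) = -4 + (2*(-5) - 5*(-1))*j = -4 + (-10 + 5)*j = -4 - 5*j)
f(-217)/31692 + 21377/6825 = (-4 - 5*(-217))/31692 + 21377/6825 = (-4 + 1085)*(1/31692) + 21377*(1/6825) = 1081*(1/31692) + 21377/6825 = 1081/31692 + 21377/6825 = 76095301/24033100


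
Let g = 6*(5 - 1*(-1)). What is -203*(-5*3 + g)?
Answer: -4263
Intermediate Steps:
g = 36 (g = 6*(5 + 1) = 6*6 = 36)
-203*(-5*3 + g) = -203*(-5*3 + 36) = -203*(-15 + 36) = -203*21 = -4263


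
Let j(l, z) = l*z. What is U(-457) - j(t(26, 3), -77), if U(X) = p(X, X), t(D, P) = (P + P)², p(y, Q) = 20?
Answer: 2792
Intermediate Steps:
t(D, P) = 4*P² (t(D, P) = (2*P)² = 4*P²)
U(X) = 20
U(-457) - j(t(26, 3), -77) = 20 - 4*3²*(-77) = 20 - 4*9*(-77) = 20 - 36*(-77) = 20 - 1*(-2772) = 20 + 2772 = 2792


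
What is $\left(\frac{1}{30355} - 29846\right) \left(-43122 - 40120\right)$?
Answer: $\frac{75415198336618}{30355} \approx 2.4844 \cdot 10^{9}$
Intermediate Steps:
$\left(\frac{1}{30355} - 29846\right) \left(-43122 - 40120\right) = \left(\frac{1}{30355} - 29846\right) \left(-83242\right) = \left(- \frac{905975329}{30355}\right) \left(-83242\right) = \frac{75415198336618}{30355}$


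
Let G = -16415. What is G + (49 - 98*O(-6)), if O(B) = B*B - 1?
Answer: -19796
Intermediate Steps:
O(B) = -1 + B² (O(B) = B² - 1 = -1 + B²)
G + (49 - 98*O(-6)) = -16415 + (49 - 98*(-1 + (-6)²)) = -16415 + (49 - 98*(-1 + 36)) = -16415 + (49 - 98*35) = -16415 + (49 - 3430) = -16415 - 3381 = -19796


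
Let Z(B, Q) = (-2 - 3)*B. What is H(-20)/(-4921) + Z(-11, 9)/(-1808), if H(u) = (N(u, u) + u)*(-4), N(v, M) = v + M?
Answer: -704575/8897168 ≈ -0.079191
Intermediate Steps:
N(v, M) = M + v
Z(B, Q) = -5*B
H(u) = -12*u (H(u) = ((u + u) + u)*(-4) = (2*u + u)*(-4) = (3*u)*(-4) = -12*u)
H(-20)/(-4921) + Z(-11, 9)/(-1808) = -12*(-20)/(-4921) - 5*(-11)/(-1808) = 240*(-1/4921) + 55*(-1/1808) = -240/4921 - 55/1808 = -704575/8897168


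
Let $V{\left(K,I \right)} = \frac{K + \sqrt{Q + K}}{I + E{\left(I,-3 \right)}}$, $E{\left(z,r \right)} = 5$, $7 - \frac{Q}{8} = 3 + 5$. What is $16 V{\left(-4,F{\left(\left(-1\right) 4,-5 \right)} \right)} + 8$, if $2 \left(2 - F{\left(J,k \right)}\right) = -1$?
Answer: $- \frac{8}{15} + \frac{64 i \sqrt{3}}{15} \approx -0.53333 + 7.3901 i$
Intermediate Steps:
$Q = -8$ ($Q = 56 - 8 \left(3 + 5\right) = 56 - 64 = -8$)
$F{\left(J,k \right)} = \frac{5}{2}$ ($F{\left(J,k \right)} = 2 - - \frac{1}{2} = 2 + \frac{1}{2} = \frac{5}{2}$)
$V{\left(K,I \right)} = \frac{K + \sqrt{-8 + K}}{5 + I}$ ($V{\left(K,I \right)} = \frac{K + \sqrt{-8 + K}}{I + 5} = \frac{K + \sqrt{-8 + K}}{5 + I}$)
$16 V{\left(-4,F{\left(\left(-1\right) 4,-5 \right)} \right)} + 8 = 16 \frac{-4 + \sqrt{-8 - 4}}{5 + \frac{5}{2}} + 8 = 16 \frac{-4 + \sqrt{-12}}{\frac{15}{2}} + 8 = 16 \frac{2 \left(-4 + 2 i \sqrt{3}\right)}{15} + 8 = 16 \left(- \frac{8}{15} + \frac{4 i \sqrt{3}}{15}\right) + 8 = \left(- \frac{128}{15} + \frac{64 i \sqrt{3}}{15}\right) + 8 = - \frac{8}{15} + \frac{64 i \sqrt{3}}{15}$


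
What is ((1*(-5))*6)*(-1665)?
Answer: 49950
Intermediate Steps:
((1*(-5))*6)*(-1665) = -5*6*(-1665) = -30*(-1665) = 49950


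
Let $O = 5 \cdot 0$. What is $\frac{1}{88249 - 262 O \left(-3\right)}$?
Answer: $\frac{1}{88249} \approx 1.1332 \cdot 10^{-5}$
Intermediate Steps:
$O = 0$
$\frac{1}{88249 - 262 O \left(-3\right)} = \frac{1}{88249 - 262 \cdot 0 \left(-3\right)} = \frac{1}{88249 - 0} = \frac{1}{88249 + 0} = \frac{1}{88249}$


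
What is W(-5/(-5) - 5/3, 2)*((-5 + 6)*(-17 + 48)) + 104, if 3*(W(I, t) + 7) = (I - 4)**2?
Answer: 3025/27 ≈ 112.04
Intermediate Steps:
W(I, t) = -7 + (-4 + I)**2/3 (W(I, t) = -7 + (I - 4)**2/3 = -7 + (-4 + I)**2/3)
W(-5/(-5) - 5/3, 2)*((-5 + 6)*(-17 + 48)) + 104 = (-7 + (-4 + (-5/(-5) - 5/3))**2/3)*((-5 + 6)*(-17 + 48)) + 104 = (-7 + (-4 + (-5*(-1/5) - 5*1/3))**2/3)*(1*31) + 104 = (-7 + (-4 + (1 - 5/3))**2/3)*31 + 104 = (-7 + (-4 - 2/3)**2/3)*31 + 104 = (-7 + (-14/3)**2/3)*31 + 104 = (-7 + (1/3)*(196/9))*31 + 104 = (-7 + 196/27)*31 + 104 = (7/27)*31 + 104 = 217/27 + 104 = 3025/27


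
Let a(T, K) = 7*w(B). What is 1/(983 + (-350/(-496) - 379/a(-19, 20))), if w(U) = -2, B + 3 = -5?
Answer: 1736/1754709 ≈ 0.00098934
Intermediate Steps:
B = -8 (B = -3 - 5 = -8)
a(T, K) = -14 (a(T, K) = 7*(-2) = -14)
1/(983 + (-350/(-496) - 379/a(-19, 20))) = 1/(983 + (-350/(-496) - 379/(-14))) = 1/(983 + (-350*(-1/496) - 379*(-1/14))) = 1/(983 + (175/248 + 379/14)) = 1/(983 + 48221/1736) = 1/(1754709/1736) = 1736/1754709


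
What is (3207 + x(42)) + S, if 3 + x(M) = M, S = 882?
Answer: 4128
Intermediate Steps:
x(M) = -3 + M
(3207 + x(42)) + S = (3207 + (-3 + 42)) + 882 = (3207 + 39) + 882 = 3246 + 882 = 4128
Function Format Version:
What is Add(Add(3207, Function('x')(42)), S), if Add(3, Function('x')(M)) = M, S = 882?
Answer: 4128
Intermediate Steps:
Function('x')(M) = Add(-3, M)
Add(Add(3207, Function('x')(42)), S) = Add(Add(3207, Add(-3, 42)), 882) = Add(Add(3207, 39), 882) = Add(3246, 882) = 4128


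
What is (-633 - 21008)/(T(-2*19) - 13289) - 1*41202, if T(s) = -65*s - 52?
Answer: -447885301/10871 ≈ -41200.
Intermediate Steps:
T(s) = -52 - 65*s
(-633 - 21008)/(T(-2*19) - 13289) - 1*41202 = (-633 - 21008)/((-52 - (-130)*19) - 13289) - 1*41202 = -21641/((-52 - 65*(-38)) - 13289) - 41202 = -21641/((-52 + 2470) - 13289) - 41202 = -21641/(2418 - 13289) - 41202 = -21641/(-10871) - 41202 = -21641*(-1/10871) - 41202 = 21641/10871 - 41202 = -447885301/10871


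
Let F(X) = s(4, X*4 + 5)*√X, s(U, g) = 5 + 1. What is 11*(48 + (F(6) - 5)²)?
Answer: 3179 - 660*√6 ≈ 1562.3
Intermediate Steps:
s(U, g) = 6
F(X) = 6*√X
11*(48 + (F(6) - 5)²) = 11*(48 + (6*√6 - 5)²) = 11*(48 + (-5 + 6*√6)²) = 528 + 11*(-5 + 6*√6)²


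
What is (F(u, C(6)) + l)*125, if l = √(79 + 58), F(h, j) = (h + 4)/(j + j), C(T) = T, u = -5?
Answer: -125/12 + 125*√137 ≈ 1452.7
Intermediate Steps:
F(h, j) = (4 + h)/(2*j) (F(h, j) = (4 + h)/((2*j)) = (4 + h)*(1/(2*j)) = (4 + h)/(2*j))
l = √137 ≈ 11.705
(F(u, C(6)) + l)*125 = ((½)*(4 - 5)/6 + √137)*125 = ((½)*(⅙)*(-1) + √137)*125 = (-1/12 + √137)*125 = -125/12 + 125*√137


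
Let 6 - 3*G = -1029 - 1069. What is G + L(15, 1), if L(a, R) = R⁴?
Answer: 2107/3 ≈ 702.33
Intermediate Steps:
G = 2104/3 (G = 2 - (-1029 - 1069)/3 = 2 - ⅓*(-2098) = 2 + 2098/3 = 2104/3 ≈ 701.33)
G + L(15, 1) = 2104/3 + 1⁴ = 2104/3 + 1 = 2107/3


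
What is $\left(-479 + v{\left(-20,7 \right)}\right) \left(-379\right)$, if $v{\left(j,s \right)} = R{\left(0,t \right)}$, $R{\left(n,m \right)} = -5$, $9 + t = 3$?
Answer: $183436$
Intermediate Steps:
$t = -6$ ($t = -9 + 3 = -6$)
$v{\left(j,s \right)} = -5$
$\left(-479 + v{\left(-20,7 \right)}\right) \left(-379\right) = \left(-479 - 5\right) \left(-379\right) = \left(-484\right) \left(-379\right) = 183436$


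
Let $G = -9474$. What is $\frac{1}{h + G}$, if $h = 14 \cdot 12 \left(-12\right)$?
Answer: $- \frac{1}{11490} \approx -8.7032 \cdot 10^{-5}$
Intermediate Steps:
$h = -2016$ ($h = 168 \left(-12\right) = -2016$)
$\frac{1}{h + G} = \frac{1}{-2016 - 9474} = \frac{1}{-11490} = - \frac{1}{11490}$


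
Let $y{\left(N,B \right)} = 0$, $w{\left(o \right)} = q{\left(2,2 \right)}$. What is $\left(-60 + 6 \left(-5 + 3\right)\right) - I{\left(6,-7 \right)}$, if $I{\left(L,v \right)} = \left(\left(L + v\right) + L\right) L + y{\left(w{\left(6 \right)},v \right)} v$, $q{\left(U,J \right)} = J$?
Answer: $-102$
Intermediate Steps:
$w{\left(o \right)} = 2$
$I{\left(L,v \right)} = L \left(v + 2 L\right)$ ($I{\left(L,v \right)} = \left(\left(L + v\right) + L\right) L + 0 v = \left(v + 2 L\right) L + 0 = L \left(v + 2 L\right) + 0 = L \left(v + 2 L\right)$)
$\left(-60 + 6 \left(-5 + 3\right)\right) - I{\left(6,-7 \right)} = \left(-60 + 6 \left(-5 + 3\right)\right) - 6 \left(-7 + 2 \cdot 6\right) = \left(-60 + 6 \left(-2\right)\right) - 6 \left(-7 + 12\right) = \left(-60 - 12\right) - 6 \cdot 5 = -72 - 30 = -102$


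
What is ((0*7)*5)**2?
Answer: 0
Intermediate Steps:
((0*7)*5)**2 = (0*5)**2 = 0**2 = 0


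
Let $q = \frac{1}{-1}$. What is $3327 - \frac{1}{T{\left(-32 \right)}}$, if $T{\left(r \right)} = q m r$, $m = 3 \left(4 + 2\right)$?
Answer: $\frac{1916351}{576} \approx 3327.0$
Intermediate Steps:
$m = 18$ ($m = 3 \cdot 6 = 18$)
$q = -1$
$T{\left(r \right)} = - 18 r$ ($T{\left(r \right)} = \left(-1\right) 18 r = - 18 r$)
$3327 - \frac{1}{T{\left(-32 \right)}} = 3327 - \frac{1}{\left(-18\right) \left(-32\right)} = 3327 - \frac{1}{576} = \frac{1916351}{576}$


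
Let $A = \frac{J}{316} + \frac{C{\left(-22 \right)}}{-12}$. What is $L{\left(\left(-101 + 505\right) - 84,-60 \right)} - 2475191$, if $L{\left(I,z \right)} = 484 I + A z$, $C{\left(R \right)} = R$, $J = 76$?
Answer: $- \frac{183314399}{79} \approx -2.3204 \cdot 10^{6}$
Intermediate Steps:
$A = \frac{983}{474}$ ($A = \frac{76}{316} - \frac{22}{-12} = 76 \cdot \frac{1}{316} - - \frac{11}{6} = \frac{19}{79} + \frac{11}{6} = \frac{983}{474} \approx 2.0738$)
$L{\left(I,z \right)} = 484 I + \frac{983 z}{474}$
$L{\left(\left(-101 + 505\right) - 84,-60 \right)} - 2475191 = \left(484 \left(\left(-101 + 505\right) - 84\right) + \frac{983}{474} \left(-60\right)\right) - 2475191 = \left(484 \left(404 - 84\right) - \frac{9830}{79}\right) - 2475191 = \left(484 \cdot 320 - \frac{9830}{79}\right) - 2475191 = \left(154880 - \frac{9830}{79}\right) - 2475191 = \frac{12225690}{79} - 2475191 = - \frac{183314399}{79}$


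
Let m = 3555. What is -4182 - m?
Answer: -7737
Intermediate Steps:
-4182 - m = -4182 - 1*3555 = -4182 - 3555 = -7737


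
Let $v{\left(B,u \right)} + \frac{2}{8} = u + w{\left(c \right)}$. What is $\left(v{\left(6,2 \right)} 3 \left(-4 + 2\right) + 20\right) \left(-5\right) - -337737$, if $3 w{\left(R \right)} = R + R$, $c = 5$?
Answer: $\frac{675579}{2} \approx 3.3779 \cdot 10^{5}$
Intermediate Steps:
$w{\left(R \right)} = \frac{2 R}{3}$ ($w{\left(R \right)} = \frac{R + R}{3} = \frac{2 R}{3}$)
$v{\left(B,u \right)} = \frac{37}{12} + u$ ($v{\left(B,u \right)} = - \frac{1}{4} + \left(u + \frac{2}{3} \cdot 5\right) = - \frac{1}{4} + \left(u + \frac{10}{3}\right) = - \frac{1}{4} + \left(\frac{10}{3} + u\right) = \frac{37}{12} + u$)
$\left(v{\left(6,2 \right)} 3 \left(-4 + 2\right) + 20\right) \left(-5\right) - -337737 = \left(\left(\frac{37}{12} + 2\right) 3 \left(-4 + 2\right) + 20\right) \left(-5\right) - -337737 = \left(\frac{61 \cdot 3 \left(-2\right)}{12} + 20\right) \left(-5\right) + 337737 = \left(\frac{61}{12} \left(-6\right) + 20\right) \left(-5\right) + 337737 = \left(- \frac{61}{2} + 20\right) \left(-5\right) + 337737 = \left(- \frac{21}{2}\right) \left(-5\right) + 337737 = \frac{105}{2} + 337737 = \frac{675579}{2}$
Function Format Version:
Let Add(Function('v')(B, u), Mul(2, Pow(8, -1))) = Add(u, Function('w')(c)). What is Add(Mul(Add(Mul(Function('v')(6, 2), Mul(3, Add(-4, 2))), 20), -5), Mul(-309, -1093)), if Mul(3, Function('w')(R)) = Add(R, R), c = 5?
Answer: Rational(675579, 2) ≈ 3.3779e+5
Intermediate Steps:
Function('w')(R) = Mul(Rational(2, 3), R) (Function('w')(R) = Mul(Rational(1, 3), Add(R, R)) = Mul(Rational(1, 3), Mul(2, R)) = Mul(Rational(2, 3), R))
Function('v')(B, u) = Add(Rational(37, 12), u) (Function('v')(B, u) = Add(Rational(-1, 4), Add(u, Mul(Rational(2, 3), 5))) = Add(Rational(-1, 4), Add(u, Rational(10, 3))) = Add(Rational(-1, 4), Add(Rational(10, 3), u)) = Add(Rational(37, 12), u))
Add(Mul(Add(Mul(Function('v')(6, 2), Mul(3, Add(-4, 2))), 20), -5), Mul(-309, -1093)) = Add(Mul(Add(Mul(Add(Rational(37, 12), 2), Mul(3, Add(-4, 2))), 20), -5), Mul(-309, -1093)) = Add(Mul(Add(Mul(Rational(61, 12), Mul(3, -2)), 20), -5), 337737) = Add(Mul(Add(Mul(Rational(61, 12), -6), 20), -5), 337737) = Add(Mul(Add(Rational(-61, 2), 20), -5), 337737) = Add(Mul(Rational(-21, 2), -5), 337737) = Add(Rational(105, 2), 337737) = Rational(675579, 2)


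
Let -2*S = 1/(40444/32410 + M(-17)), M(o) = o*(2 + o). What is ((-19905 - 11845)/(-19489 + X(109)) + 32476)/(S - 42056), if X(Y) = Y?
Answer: -261365066782511/338447323709061 ≈ -0.77225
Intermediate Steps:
S = -16205/8304994 (S = -1/(2*(40444/32410 - 17*(2 - 17))) = -1/(2*(40444*(1/32410) - 17*(-15))) = -1/(2*(20222/16205 + 255)) = -1/(2*4152497/16205) = -½*16205/4152497 = -16205/8304994 ≈ -0.0019512)
((-19905 - 11845)/(-19489 + X(109)) + 32476)/(S - 42056) = ((-19905 - 11845)/(-19489 + 109) + 32476)/(-16205/8304994 - 42056) = (-31750/(-19380) + 32476)/(-349274843869/8304994) = (-31750*(-1/19380) + 32476)*(-8304994/349274843869) = (3175/1938 + 32476)*(-8304994/349274843869) = (62941663/1938)*(-8304994/349274843869) = -261365066782511/338447323709061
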